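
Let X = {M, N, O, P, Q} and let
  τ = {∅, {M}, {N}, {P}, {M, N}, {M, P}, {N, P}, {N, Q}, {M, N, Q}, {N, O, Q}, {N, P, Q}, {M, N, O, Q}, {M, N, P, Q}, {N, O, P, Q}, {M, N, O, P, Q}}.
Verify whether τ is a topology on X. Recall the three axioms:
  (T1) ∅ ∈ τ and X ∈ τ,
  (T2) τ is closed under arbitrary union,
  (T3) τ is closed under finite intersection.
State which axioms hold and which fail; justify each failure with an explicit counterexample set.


τ is NOT a topology on X.

Axiom (T1): ∅ ∈ τ? Yes; X ∈ τ? Yes.
Axiom (T2/T3): check pairwise unions and intersections of members of τ.
Counterexample for (T2): {M} ∪ {N, P} = {M, N, P} ∉ τ. Therefore τ is NOT a topology.


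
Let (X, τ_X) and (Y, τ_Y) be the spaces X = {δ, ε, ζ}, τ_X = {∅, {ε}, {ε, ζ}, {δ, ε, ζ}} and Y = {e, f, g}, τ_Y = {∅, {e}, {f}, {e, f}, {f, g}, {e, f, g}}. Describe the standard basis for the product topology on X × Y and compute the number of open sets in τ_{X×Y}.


Basis B = {∅ × ∅, {ε} × {e}, {ε} × {f}, {ε} × {e, f}, {ε, ζ} × {e}, {ε} × {f, g}, {ε, ζ} × {f}, {δ, ε, ζ} × {e}, {δ, ε, ζ} × {f}, {ε} × {e, f, g}, {ε, ζ} × {e, f}, {ε, ζ} × {f, g}, {δ, ε, ζ} × {e, f}, {δ, ε, ζ} × {f, g}, {ε, ζ} × {e, f, g}, {δ, ε, ζ} × {e, f, g}}; |τ_{X×Y}| = 40.

Enumerate products U × V with U ∈ τ_X, V ∈ τ_Y (deduplicated):
  ∅ × ∅ = {} (∅)
  {ε} × {e} = {(ε,e)}
  {ε} × {f} = {(ε,f)}
  {ε} × {e, f} = {(ε,e), (ε,f)}
  {ε, ζ} × {e} = {(ε,e), (ζ,e)}
  {ε} × {f, g} = {(ε,f), (ε,g)}
  {ε, ζ} × {f} = {(ε,f), (ζ,f)}
  {δ, ε, ζ} × {e} = {(δ,e), (ε,e), (ζ,e)}
  {δ, ε, ζ} × {f} = {(δ,f), (ε,f), (ζ,f)}
  {ε} × {e, f, g} = {(ε,e), (ε,f), (ε,g)}
  {ε, ζ} × {e, f} = {(ε,e), (ε,f), (ζ,e), (ζ,f)}
  {ε, ζ} × {f, g} = {(ε,f), (ε,g), (ζ,f), (ζ,g)}
  {δ, ε, ζ} × {e, f} = {(δ,e), (δ,f), (ε,e), (ε,f), (ζ,e), (ζ,f)}
  {δ, ε, ζ} × {f, g} = {(δ,f), (δ,g), (ε,f), (ε,g), (ζ,f), (ζ,g)}
  {ε, ζ} × {e, f, g} = {(ε,e), (ε,f), (ε,g), (ζ,e), (ζ,f), (ζ,g)}
  {δ, ε, ζ} × {e, f, g} = {(δ,e), (δ,f), (δ,g), (ε,e), (ε,f), (ε,g), (ζ,e), (ζ,f), (ζ,g)}
These 16 distinct sets form the basis B.
Close under arbitrary unions to get τ_{X×Y}; counting gives |τ_{X×Y}| = 40.


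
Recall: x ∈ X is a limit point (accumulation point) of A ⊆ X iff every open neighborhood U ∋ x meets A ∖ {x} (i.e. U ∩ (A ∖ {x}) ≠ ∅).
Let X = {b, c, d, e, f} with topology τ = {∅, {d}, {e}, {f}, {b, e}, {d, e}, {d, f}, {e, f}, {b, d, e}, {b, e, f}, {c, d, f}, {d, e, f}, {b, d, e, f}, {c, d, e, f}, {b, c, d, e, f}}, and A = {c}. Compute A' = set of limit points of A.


A' = ∅

For each x ∈ X, list the open sets U ∈ τ with x ∈ U, then check whether U ∩ (A ∖ {x}) ≠ ∅ for every such U.
  x = b: open {b, e} ∋ x has {b, e} ∩ (A ∖ {b}) = ∅, so x is NOT a limit point.
  x = c: open {c, d, f} ∋ x has {c, d, f} ∩ (A ∖ {c}) = ∅, so x is NOT a limit point.
  x = d: open {d} ∋ x has {d} ∩ (A ∖ {d}) = ∅, so x is NOT a limit point.
  x = e: open {e} ∋ x has {e} ∩ (A ∖ {e}) = ∅, so x is NOT a limit point.
  x = f: open {f} ∋ x has {f} ∩ (A ∖ {f}) = ∅, so x is NOT a limit point.
Collecting: A' = ∅.


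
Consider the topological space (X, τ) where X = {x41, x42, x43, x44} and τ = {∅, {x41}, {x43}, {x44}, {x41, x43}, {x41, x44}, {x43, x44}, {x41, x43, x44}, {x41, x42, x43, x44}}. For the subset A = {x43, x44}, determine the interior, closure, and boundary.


int(A) = {x43, x44}, cl(A) = {x42, x43, x44}, ∂A = {x42}.

Closed sets in (X, τ) are complements of opens:
  closed(X, τ) = {∅, {x42}, {x41, x42}, {x42, x43}, {x42, x44}, {x41, x42, x43}, {x41, x42, x44}, {x42, x43, x44}, {x41, x42, x43, x44}}.
int(A) = ⋃ {U ∈ τ : U ⊆ A}. Opens contained in A: ∅, {x43}, {x44}, {x43, x44}.
Taking the union of these: int(A) = {x43, x44}.
cl(A) = ⋂ {C closed : A ⊆ C}. Closed sets containing A: {x42, x43, x44}, {x41, x42, x43, x44}.
Intersecting these: cl(A) = {x42, x43, x44}.
∂A = cl(A) ∖ int(A) = {x42, x43, x44} ∖ {x43, x44} = {x42}.


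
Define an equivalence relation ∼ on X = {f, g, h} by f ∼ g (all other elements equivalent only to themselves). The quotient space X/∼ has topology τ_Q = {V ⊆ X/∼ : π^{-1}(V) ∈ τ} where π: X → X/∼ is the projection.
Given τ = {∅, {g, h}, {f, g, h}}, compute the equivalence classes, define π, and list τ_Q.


X/∼ = {[f=g], [h]}; |τ_Q| = 2.

Equivalence classes: [f=g], [h].
Quotient map π: X → X/∼ sends f ↦ [f=g], g ↦ [f=g], h ↦ [h].
For each subset V ⊆ X/∼, compute π^{-1}(V) ⊆ X and check whether π^{-1}(V) ∈ τ. V is open in τ_Q iff π^{-1}(V) ∈ τ.
  V = {}: π^{-1}(V) = ∅ ∈ τ ✓.
  V = {[f=g]}: π^{-1}(V) = {f, g} ∉ τ ✗.
  V = {[h]}: π^{-1}(V) = {h} ∉ τ ✗.
  V = {[f=g], [h]}: π^{-1}(V) = {f, g, h} ∈ τ ✓.
Open sets in the quotient: τ_Q = {{}, {[f=g], [h]}} (2 elements).


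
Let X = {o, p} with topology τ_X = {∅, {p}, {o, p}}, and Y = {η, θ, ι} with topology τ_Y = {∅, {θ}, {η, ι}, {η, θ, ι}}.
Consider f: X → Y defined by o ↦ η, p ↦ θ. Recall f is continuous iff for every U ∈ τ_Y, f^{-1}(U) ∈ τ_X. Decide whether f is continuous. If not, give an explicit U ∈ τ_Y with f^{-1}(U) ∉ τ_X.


f is NOT continuous.

Compute f^{-1}(U) for each U ∈ τ_Y:
  U = ∅: f^{-1}(U) = ∅ ∈ τ_X ✓.
  U = {θ}: f^{-1}(U) = {p} ∈ τ_X ✓.
  U = {η, ι}: f^{-1}(U) = {o} ∉ τ_X ✗.
  U = {η, θ, ι}: f^{-1}(U) = {o, p} ∈ τ_X ✓.
Found U = {η, ι} with f^{-1}(U) = {o} not in τ_X. Therefore f is NOT continuous.


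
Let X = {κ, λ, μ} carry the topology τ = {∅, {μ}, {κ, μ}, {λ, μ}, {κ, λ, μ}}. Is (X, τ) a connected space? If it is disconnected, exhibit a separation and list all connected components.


(X, τ) is connected.

Find clopen sets (U ∈ τ with X ∖ U ∈ τ):
  U = ∅, X ∖ U = {κ, λ, μ} — both open, so U is clopen.
  U = {κ, λ, μ}, X ∖ U = ∅ — both open, so U is clopen.
Only trivial clopens (∅ and X) exist, so (X, τ) is connected.
Compute connected components by grouping points that agree on all clopens:
  component: {κ, λ, μ}


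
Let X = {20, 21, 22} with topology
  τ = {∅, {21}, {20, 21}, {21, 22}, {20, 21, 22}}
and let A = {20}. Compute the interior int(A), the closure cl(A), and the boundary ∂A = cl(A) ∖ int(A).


int(A) = ∅, cl(A) = {20}, ∂A = {20}.

Closed sets in (X, τ) are complements of opens:
  closed(X, τ) = {∅, {20}, {22}, {20, 22}, {20, 21, 22}}.
int(A) = ⋃ {U ∈ τ : U ⊆ A}. Opens contained in A: ∅.
Taking the union of these: int(A) = ∅.
cl(A) = ⋂ {C closed : A ⊆ C}. Closed sets containing A: {20}, {20, 22}, {20, 21, 22}.
Intersecting these: cl(A) = {20}.
∂A = cl(A) ∖ int(A) = {20} ∖ ∅ = {20}.


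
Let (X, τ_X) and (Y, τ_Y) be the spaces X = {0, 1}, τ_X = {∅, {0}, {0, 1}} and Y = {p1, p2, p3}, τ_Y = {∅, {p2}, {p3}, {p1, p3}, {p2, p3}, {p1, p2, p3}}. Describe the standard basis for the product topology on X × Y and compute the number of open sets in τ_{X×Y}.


Basis B = {∅ × ∅, {0} × {p2}, {0} × {p3}, {0} × {p1, p3}, {0} × {p2, p3}, {0, 1} × {p2}, {0, 1} × {p3}, {0} × {p1, p2, p3}, {0, 1} × {p1, p3}, {0, 1} × {p2, p3}, {0, 1} × {p1, p2, p3}}; |τ_{X×Y}| = 18.

Enumerate products U × V with U ∈ τ_X, V ∈ τ_Y (deduplicated):
  ∅ × ∅ = {} (∅)
  {0} × {p2} = {(0,p2)}
  {0} × {p3} = {(0,p3)}
  {0} × {p1, p3} = {(0,p1), (0,p3)}
  {0} × {p2, p3} = {(0,p2), (0,p3)}
  {0, 1} × {p2} = {(0,p2), (1,p2)}
  {0, 1} × {p3} = {(0,p3), (1,p3)}
  {0} × {p1, p2, p3} = {(0,p1), (0,p2), (0,p3)}
  {0, 1} × {p1, p3} = {(0,p1), (0,p3), (1,p1), (1,p3)}
  {0, 1} × {p2, p3} = {(0,p2), (0,p3), (1,p2), (1,p3)}
  {0, 1} × {p1, p2, p3} = {(0,p1), (0,p2), (0,p3), (1,p1), (1,p2), (1,p3)}
These 11 distinct sets form the basis B.
Close under arbitrary unions to get τ_{X×Y}; counting gives |τ_{X×Y}| = 18.


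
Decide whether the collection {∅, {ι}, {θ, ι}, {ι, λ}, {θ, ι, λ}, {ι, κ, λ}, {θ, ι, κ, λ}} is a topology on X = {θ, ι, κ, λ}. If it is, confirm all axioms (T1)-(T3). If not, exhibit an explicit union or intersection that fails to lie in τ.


τ IS a topology on X.

Axiom (T1): ∅ ∈ τ? Yes; X ∈ τ? Yes.
Axiom (T2/T3): check pairwise unions and intersections of members of τ.
All pairwise intersections and unions checked — each lies in τ. Therefore τ satisfies (T1), (T2), (T3): it IS a topology on X.


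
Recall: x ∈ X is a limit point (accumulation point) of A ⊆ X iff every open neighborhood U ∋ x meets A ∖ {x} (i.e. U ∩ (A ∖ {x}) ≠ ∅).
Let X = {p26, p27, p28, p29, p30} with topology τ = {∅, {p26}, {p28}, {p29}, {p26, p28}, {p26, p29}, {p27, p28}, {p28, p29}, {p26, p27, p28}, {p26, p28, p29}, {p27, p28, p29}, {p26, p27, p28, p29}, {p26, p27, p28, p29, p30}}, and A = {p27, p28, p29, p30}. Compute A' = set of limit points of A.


A' = {p27, p30}

For each x ∈ X, list the open sets U ∈ τ with x ∈ U, then check whether U ∩ (A ∖ {x}) ≠ ∅ for every such U.
  x = p26: open {p26} ∋ x has {p26} ∩ (A ∖ {p26}) = ∅, so x is NOT a limit point.
  x = p27: opens ∋ x are {p27, p28}, {p26, p27, p28}, {p27, p28, p29}, {p26, p27, p28, p29}, {p26, p27, p28, p29, p30}; each meets A ∖ {p27}, so x IS a limit point.
  x = p28: open {p28} ∋ x has {p28} ∩ (A ∖ {p28}) = ∅, so x is NOT a limit point.
  x = p29: open {p29} ∋ x has {p29} ∩ (A ∖ {p29}) = ∅, so x is NOT a limit point.
  x = p30: opens ∋ x are {p26, p27, p28, p29, p30}; each meets A ∖ {p30}, so x IS a limit point.
Collecting: A' = {p27, p30}.


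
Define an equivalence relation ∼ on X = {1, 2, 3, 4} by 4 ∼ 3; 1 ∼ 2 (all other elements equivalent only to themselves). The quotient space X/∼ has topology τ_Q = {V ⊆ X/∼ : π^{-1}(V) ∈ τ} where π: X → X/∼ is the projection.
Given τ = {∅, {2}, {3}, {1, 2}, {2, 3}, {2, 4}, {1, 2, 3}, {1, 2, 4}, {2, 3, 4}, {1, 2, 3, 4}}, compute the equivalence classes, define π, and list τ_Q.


X/∼ = {[1=2], [3=4]}; |τ_Q| = 3.

Equivalence classes: [1=2], [3=4].
Quotient map π: X → X/∼ sends 1 ↦ [1=2], 2 ↦ [1=2], 3 ↦ [3=4], 4 ↦ [3=4].
For each subset V ⊆ X/∼, compute π^{-1}(V) ⊆ X and check whether π^{-1}(V) ∈ τ. V is open in τ_Q iff π^{-1}(V) ∈ τ.
  V = {}: π^{-1}(V) = ∅ ∈ τ ✓.
  V = {[1=2]}: π^{-1}(V) = {1, 2} ∈ τ ✓.
  V = {[3=4]}: π^{-1}(V) = {3, 4} ∉ τ ✗.
  V = {[1=2], [3=4]}: π^{-1}(V) = {1, 2, 3, 4} ∈ τ ✓.
Open sets in the quotient: τ_Q = {{}, {[1=2]}, {[1=2], [3=4]}} (3 elements).


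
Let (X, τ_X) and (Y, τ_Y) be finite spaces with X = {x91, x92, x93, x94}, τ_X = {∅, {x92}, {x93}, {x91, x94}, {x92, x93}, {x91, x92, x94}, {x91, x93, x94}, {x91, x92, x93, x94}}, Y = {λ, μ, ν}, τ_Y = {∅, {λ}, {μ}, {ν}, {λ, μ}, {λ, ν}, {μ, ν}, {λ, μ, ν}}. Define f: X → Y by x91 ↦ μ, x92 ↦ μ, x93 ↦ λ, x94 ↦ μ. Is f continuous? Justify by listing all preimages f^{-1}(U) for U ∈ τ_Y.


f IS continuous.

Compute f^{-1}(U) for each U ∈ τ_Y:
  U = ∅: f^{-1}(U) = ∅ ∈ τ_X ✓.
  U = {λ}: f^{-1}(U) = {x93} ∈ τ_X ✓.
  U = {μ}: f^{-1}(U) = {x91, x92, x94} ∈ τ_X ✓.
  U = {ν}: f^{-1}(U) = ∅ ∈ τ_X ✓.
  U = {λ, μ}: f^{-1}(U) = {x91, x92, x93, x94} ∈ τ_X ✓.
  U = {λ, ν}: f^{-1}(U) = {x93} ∈ τ_X ✓.
  U = {μ, ν}: f^{-1}(U) = {x91, x92, x94} ∈ τ_X ✓.
  U = {λ, μ, ν}: f^{-1}(U) = {x91, x92, x93, x94} ∈ τ_X ✓.
Every preimage lies in τ_X, so f IS continuous.


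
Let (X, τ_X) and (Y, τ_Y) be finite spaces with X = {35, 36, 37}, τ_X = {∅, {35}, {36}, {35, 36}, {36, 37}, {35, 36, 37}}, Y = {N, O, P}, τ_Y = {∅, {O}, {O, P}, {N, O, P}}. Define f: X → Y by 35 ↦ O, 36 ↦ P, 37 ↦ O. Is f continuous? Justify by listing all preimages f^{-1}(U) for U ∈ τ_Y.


f is NOT continuous.

Compute f^{-1}(U) for each U ∈ τ_Y:
  U = ∅: f^{-1}(U) = ∅ ∈ τ_X ✓.
  U = {O}: f^{-1}(U) = {35, 37} ∉ τ_X ✗.
  U = {O, P}: f^{-1}(U) = {35, 36, 37} ∈ τ_X ✓.
  U = {N, O, P}: f^{-1}(U) = {35, 36, 37} ∈ τ_X ✓.
Found U = {O} with f^{-1}(U) = {35, 37} not in τ_X. Therefore f is NOT continuous.


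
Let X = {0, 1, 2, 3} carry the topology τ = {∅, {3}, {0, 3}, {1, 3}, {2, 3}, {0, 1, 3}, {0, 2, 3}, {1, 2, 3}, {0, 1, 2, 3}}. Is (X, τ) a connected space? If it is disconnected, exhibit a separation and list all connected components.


(X, τ) is connected.

Find clopen sets (U ∈ τ with X ∖ U ∈ τ):
  U = ∅, X ∖ U = {0, 1, 2, 3} — both open, so U is clopen.
  U = {0, 1, 2, 3}, X ∖ U = ∅ — both open, so U is clopen.
Only trivial clopens (∅ and X) exist, so (X, τ) is connected.
Compute connected components by grouping points that agree on all clopens:
  component: {0, 1, 2, 3}


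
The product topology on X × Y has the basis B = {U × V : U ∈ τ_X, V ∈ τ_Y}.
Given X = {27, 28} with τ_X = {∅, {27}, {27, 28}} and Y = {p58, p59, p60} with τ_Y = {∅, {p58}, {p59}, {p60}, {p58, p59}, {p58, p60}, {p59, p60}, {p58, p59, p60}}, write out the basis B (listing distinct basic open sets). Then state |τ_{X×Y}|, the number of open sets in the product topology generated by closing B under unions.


Basis B = {∅ × ∅, {27} × {p58}, {27} × {p59}, {27} × {p60}, {27} × {p58, p59}, {27} × {p58, p60}, {27, 28} × {p58}, {27} × {p59, p60}, {27, 28} × {p59}, {27, 28} × {p60}, {27} × {p58, p59, p60}, {27, 28} × {p58, p59}, {27, 28} × {p58, p60}, {27, 28} × {p59, p60}, {27, 28} × {p58, p59, p60}}; |τ_{X×Y}| = 27.

Enumerate products U × V with U ∈ τ_X, V ∈ τ_Y (deduplicated):
  ∅ × ∅ = {} (∅)
  {27} × {p58} = {(27,p58)}
  {27} × {p59} = {(27,p59)}
  {27} × {p60} = {(27,p60)}
  {27} × {p58, p59} = {(27,p58), (27,p59)}
  {27} × {p58, p60} = {(27,p58), (27,p60)}
  {27, 28} × {p58} = {(27,p58), (28,p58)}
  {27} × {p59, p60} = {(27,p59), (27,p60)}
  {27, 28} × {p59} = {(27,p59), (28,p59)}
  {27, 28} × {p60} = {(27,p60), (28,p60)}
  {27} × {p58, p59, p60} = {(27,p58), (27,p59), (27,p60)}
  {27, 28} × {p58, p59} = {(27,p58), (27,p59), (28,p58), (28,p59)}
  {27, 28} × {p58, p60} = {(27,p58), (27,p60), (28,p58), (28,p60)}
  {27, 28} × {p59, p60} = {(27,p59), (27,p60), (28,p59), (28,p60)}
  {27, 28} × {p58, p59, p60} = {(27,p58), (27,p59), (27,p60), (28,p58), (28,p59), (28,p60)}
These 15 distinct sets form the basis B.
Close under arbitrary unions to get τ_{X×Y}; counting gives |τ_{X×Y}| = 27.


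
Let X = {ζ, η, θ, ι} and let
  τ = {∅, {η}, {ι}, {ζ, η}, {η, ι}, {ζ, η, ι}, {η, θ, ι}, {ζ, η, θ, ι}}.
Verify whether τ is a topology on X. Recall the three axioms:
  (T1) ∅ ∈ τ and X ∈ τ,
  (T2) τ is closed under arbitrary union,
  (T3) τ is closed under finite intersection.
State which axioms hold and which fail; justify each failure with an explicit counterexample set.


τ IS a topology on X.

Axiom (T1): ∅ ∈ τ? Yes; X ∈ τ? Yes.
Axiom (T2/T3): check pairwise unions and intersections of members of τ.
All pairwise intersections and unions checked — each lies in τ. Therefore τ satisfies (T1), (T2), (T3): it IS a topology on X.


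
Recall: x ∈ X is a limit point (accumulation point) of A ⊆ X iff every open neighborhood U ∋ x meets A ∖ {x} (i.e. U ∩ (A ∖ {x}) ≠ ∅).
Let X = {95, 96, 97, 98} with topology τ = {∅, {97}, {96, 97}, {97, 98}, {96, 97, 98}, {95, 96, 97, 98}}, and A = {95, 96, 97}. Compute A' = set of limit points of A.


A' = {95, 96, 98}

For each x ∈ X, list the open sets U ∈ τ with x ∈ U, then check whether U ∩ (A ∖ {x}) ≠ ∅ for every such U.
  x = 95: opens ∋ x are {95, 96, 97, 98}; each meets A ∖ {95}, so x IS a limit point.
  x = 96: opens ∋ x are {96, 97}, {96, 97, 98}, {95, 96, 97, 98}; each meets A ∖ {96}, so x IS a limit point.
  x = 97: open {97} ∋ x has {97} ∩ (A ∖ {97}) = ∅, so x is NOT a limit point.
  x = 98: opens ∋ x are {97, 98}, {96, 97, 98}, {95, 96, 97, 98}; each meets A ∖ {98}, so x IS a limit point.
Collecting: A' = {95, 96, 98}.


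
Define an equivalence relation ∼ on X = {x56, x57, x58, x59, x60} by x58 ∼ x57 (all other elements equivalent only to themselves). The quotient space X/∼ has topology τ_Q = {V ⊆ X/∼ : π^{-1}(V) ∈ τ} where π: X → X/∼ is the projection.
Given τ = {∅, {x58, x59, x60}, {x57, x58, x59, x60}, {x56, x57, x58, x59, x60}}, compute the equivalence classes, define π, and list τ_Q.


X/∼ = {[x56], [x57=x58], [x59], [x60]}; |τ_Q| = 3.

Equivalence classes: [x56], [x57=x58], [x59], [x60].
Quotient map π: X → X/∼ sends x56 ↦ [x56], x57 ↦ [x57=x58], x58 ↦ [x57=x58], x59 ↦ [x59], x60 ↦ [x60].
For each subset V ⊆ X/∼, compute π^{-1}(V) ⊆ X and check whether π^{-1}(V) ∈ τ. V is open in τ_Q iff π^{-1}(V) ∈ τ.
  V = {}: π^{-1}(V) = ∅ ∈ τ ✓.
  V = {[x56]}: π^{-1}(V) = {x56} ∉ τ ✗.
  V = {[x57=x58]}: π^{-1}(V) = {x57, x58} ∉ τ ✗.
  V = {[x56], [x57=x58]}: π^{-1}(V) = {x56, x57, x58} ∉ τ ✗.
  V = {[x59]}: π^{-1}(V) = {x59} ∉ τ ✗.
  V = {[x56], [x59]}: π^{-1}(V) = {x56, x59} ∉ τ ✗.
  V = {[x57=x58], [x59]}: π^{-1}(V) = {x57, x58, x59} ∉ τ ✗.
  V = {[x56], [x57=x58], [x59]}: π^{-1}(V) = {x56, x57, x58, x59} ∉ τ ✗.
  V = {[x60]}: π^{-1}(V) = {x60} ∉ τ ✗.
  V = {[x56], [x60]}: π^{-1}(V) = {x56, x60} ∉ τ ✗.
  V = {[x57=x58], [x60]}: π^{-1}(V) = {x57, x58, x60} ∉ τ ✗.
  V = {[x56], [x57=x58], [x60]}: π^{-1}(V) = {x56, x57, x58, x60} ∉ τ ✗.
  V = {[x59], [x60]}: π^{-1}(V) = {x59, x60} ∉ τ ✗.
  V = {[x56], [x59], [x60]}: π^{-1}(V) = {x56, x59, x60} ∉ τ ✗.
  V = {[x57=x58], [x59], [x60]}: π^{-1}(V) = {x57, x58, x59, x60} ∈ τ ✓.
  V = {[x56], [x57=x58], [x59], [x60]}: π^{-1}(V) = {x56, x57, x58, x59, x60} ∈ τ ✓.
Open sets in the quotient: τ_Q = {{}, {[x57=x58], [x59], [x60]}, {[x56], [x57=x58], [x59], [x60]}} (3 elements).


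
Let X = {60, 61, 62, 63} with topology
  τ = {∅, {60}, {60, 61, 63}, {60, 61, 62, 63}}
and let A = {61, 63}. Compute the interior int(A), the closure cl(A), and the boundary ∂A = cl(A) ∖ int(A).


int(A) = ∅, cl(A) = {61, 62, 63}, ∂A = {61, 62, 63}.

Closed sets in (X, τ) are complements of opens:
  closed(X, τ) = {∅, {62}, {61, 62, 63}, {60, 61, 62, 63}}.
int(A) = ⋃ {U ∈ τ : U ⊆ A}. Opens contained in A: ∅.
Taking the union of these: int(A) = ∅.
cl(A) = ⋂ {C closed : A ⊆ C}. Closed sets containing A: {61, 62, 63}, {60, 61, 62, 63}.
Intersecting these: cl(A) = {61, 62, 63}.
∂A = cl(A) ∖ int(A) = {61, 62, 63} ∖ ∅ = {61, 62, 63}.


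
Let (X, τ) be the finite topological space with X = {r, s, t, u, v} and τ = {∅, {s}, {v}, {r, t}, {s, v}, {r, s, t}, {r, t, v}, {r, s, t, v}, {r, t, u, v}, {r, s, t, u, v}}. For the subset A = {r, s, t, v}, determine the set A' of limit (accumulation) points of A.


A' = {r, t, u}

For each x ∈ X, list the open sets U ∈ τ with x ∈ U, then check whether U ∩ (A ∖ {x}) ≠ ∅ for every such U.
  x = r: opens ∋ x are {r, t}, {r, s, t}, {r, t, v}, {r, s, t, v}, {r, t, u, v}, {r, s, t, u, v}; each meets A ∖ {r}, so x IS a limit point.
  x = s: open {s} ∋ x has {s} ∩ (A ∖ {s}) = ∅, so x is NOT a limit point.
  x = t: opens ∋ x are {r, t}, {r, s, t}, {r, t, v}, {r, s, t, v}, {r, t, u, v}, {r, s, t, u, v}; each meets A ∖ {t}, so x IS a limit point.
  x = u: opens ∋ x are {r, t, u, v}, {r, s, t, u, v}; each meets A ∖ {u}, so x IS a limit point.
  x = v: open {v} ∋ x has {v} ∩ (A ∖ {v}) = ∅, so x is NOT a limit point.
Collecting: A' = {r, t, u}.


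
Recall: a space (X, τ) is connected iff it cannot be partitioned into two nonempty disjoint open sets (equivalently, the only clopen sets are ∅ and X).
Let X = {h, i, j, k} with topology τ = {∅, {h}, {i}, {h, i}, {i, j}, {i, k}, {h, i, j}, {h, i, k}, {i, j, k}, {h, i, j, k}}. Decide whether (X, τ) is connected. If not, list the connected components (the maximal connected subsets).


(X, τ) is disconnected; components = [{h}, {i, j, k}].

Find clopen sets (U ∈ τ with X ∖ U ∈ τ):
  U = ∅, X ∖ U = {h, i, j, k} — both open, so U is clopen.
  U = {h}, X ∖ U = {i, j, k} — both open, so U is clopen.
  U = {i, j, k}, X ∖ U = {h} — both open, so U is clopen.
  U = {h, i, j, k}, X ∖ U = ∅ — both open, so U is clopen.
Nontrivial clopen(s) exist: e.g. {i, j, k}. So (X, τ) is disconnected.
Compute connected components by grouping points that agree on all clopens:
  component: {h}
  component: {i, j, k}


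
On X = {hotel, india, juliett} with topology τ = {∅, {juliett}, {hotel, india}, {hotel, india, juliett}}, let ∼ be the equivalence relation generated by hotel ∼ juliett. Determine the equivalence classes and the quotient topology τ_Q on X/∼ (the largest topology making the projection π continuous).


X/∼ = {[hotel=juliett], [india]}; |τ_Q| = 2.

Equivalence classes: [hotel=juliett], [india].
Quotient map π: X → X/∼ sends hotel ↦ [hotel=juliett], india ↦ [india], juliett ↦ [hotel=juliett].
For each subset V ⊆ X/∼, compute π^{-1}(V) ⊆ X and check whether π^{-1}(V) ∈ τ. V is open in τ_Q iff π^{-1}(V) ∈ τ.
  V = {}: π^{-1}(V) = ∅ ∈ τ ✓.
  V = {[hotel=juliett]}: π^{-1}(V) = {hotel, juliett} ∉ τ ✗.
  V = {[india]}: π^{-1}(V) = {india} ∉ τ ✗.
  V = {[hotel=juliett], [india]}: π^{-1}(V) = {hotel, india, juliett} ∈ τ ✓.
Open sets in the quotient: τ_Q = {{}, {[hotel=juliett], [india]}} (2 elements).


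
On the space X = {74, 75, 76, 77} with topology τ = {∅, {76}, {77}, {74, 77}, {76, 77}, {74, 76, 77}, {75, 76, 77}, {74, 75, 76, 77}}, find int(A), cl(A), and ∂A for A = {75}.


int(A) = ∅, cl(A) = {75}, ∂A = {75}.

Closed sets in (X, τ) are complements of opens:
  closed(X, τ) = {∅, {74}, {75}, {74, 75}, {75, 76}, {74, 75, 76}, {74, 75, 77}, {74, 75, 76, 77}}.
int(A) = ⋃ {U ∈ τ : U ⊆ A}. Opens contained in A: ∅.
Taking the union of these: int(A) = ∅.
cl(A) = ⋂ {C closed : A ⊆ C}. Closed sets containing A: {75}, {74, 75}, {75, 76}, {74, 75, 76}, {74, 75, 77}, {74, 75, 76, 77}.
Intersecting these: cl(A) = {75}.
∂A = cl(A) ∖ int(A) = {75} ∖ ∅ = {75}.


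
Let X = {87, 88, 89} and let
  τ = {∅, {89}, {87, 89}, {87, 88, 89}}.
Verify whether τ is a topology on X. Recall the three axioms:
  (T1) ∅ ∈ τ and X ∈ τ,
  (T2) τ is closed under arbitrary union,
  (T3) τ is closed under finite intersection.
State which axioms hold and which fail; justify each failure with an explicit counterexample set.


τ IS a topology on X.

Axiom (T1): ∅ ∈ τ? Yes; X ∈ τ? Yes.
Axiom (T2/T3): check pairwise unions and intersections of members of τ.
All pairwise intersections and unions checked — each lies in τ. Therefore τ satisfies (T1), (T2), (T3): it IS a topology on X.


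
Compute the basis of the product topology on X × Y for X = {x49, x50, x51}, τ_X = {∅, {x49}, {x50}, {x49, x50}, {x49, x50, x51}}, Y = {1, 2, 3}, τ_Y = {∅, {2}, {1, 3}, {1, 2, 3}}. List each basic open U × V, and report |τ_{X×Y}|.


Basis B = {∅ × ∅, {x49} × {2}, {x50} × {2}, {x49} × {1, 3}, {x49, x50} × {2}, {x50} × {1, 3}, {x49} × {1, 2, 3}, {x49, x50, x51} × {2}, {x50} × {1, 2, 3}, {x49, x50} × {1, 3}, {x49, x50} × {1, 2, 3}, {x49, x50, x51} × {1, 3}, {x49, x50, x51} × {1, 2, 3}}; |τ_{X×Y}| = 25.

Enumerate products U × V with U ∈ τ_X, V ∈ τ_Y (deduplicated):
  ∅ × ∅ = {} (∅)
  {x49} × {2} = {(x49,2)}
  {x50} × {2} = {(x50,2)}
  {x49} × {1, 3} = {(x49,1), (x49,3)}
  {x49, x50} × {2} = {(x49,2), (x50,2)}
  {x50} × {1, 3} = {(x50,1), (x50,3)}
  {x49} × {1, 2, 3} = {(x49,1), (x49,2), (x49,3)}
  {x49, x50, x51} × {2} = {(x49,2), (x50,2), (x51,2)}
  {x50} × {1, 2, 3} = {(x50,1), (x50,2), (x50,3)}
  {x49, x50} × {1, 3} = {(x49,1), (x49,3), (x50,1), (x50,3)}
  {x49, x50} × {1, 2, 3} = {(x49,1), (x49,2), (x49,3), (x50,1), (x50,2), (x50,3)}
  {x49, x50, x51} × {1, 3} = {(x49,1), (x49,3), (x50,1), (x50,3), (x51,1), (x51,3)}
  {x49, x50, x51} × {1, 2, 3} = {(x49,1), (x49,2), (x49,3), (x50,1), (x50,2), (x50,3), (x51,1), (x51,2), (x51,3)}
These 13 distinct sets form the basis B.
Close under arbitrary unions to get τ_{X×Y}; counting gives |τ_{X×Y}| = 25.


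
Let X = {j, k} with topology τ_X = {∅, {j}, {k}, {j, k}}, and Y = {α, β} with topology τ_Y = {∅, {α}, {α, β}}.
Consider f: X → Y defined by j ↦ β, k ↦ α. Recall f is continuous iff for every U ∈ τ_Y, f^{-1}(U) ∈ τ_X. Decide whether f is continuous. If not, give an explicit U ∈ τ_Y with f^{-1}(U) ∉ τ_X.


f IS continuous.

Compute f^{-1}(U) for each U ∈ τ_Y:
  U = ∅: f^{-1}(U) = ∅ ∈ τ_X ✓.
  U = {α}: f^{-1}(U) = {k} ∈ τ_X ✓.
  U = {α, β}: f^{-1}(U) = {j, k} ∈ τ_X ✓.
Every preimage lies in τ_X, so f IS continuous.


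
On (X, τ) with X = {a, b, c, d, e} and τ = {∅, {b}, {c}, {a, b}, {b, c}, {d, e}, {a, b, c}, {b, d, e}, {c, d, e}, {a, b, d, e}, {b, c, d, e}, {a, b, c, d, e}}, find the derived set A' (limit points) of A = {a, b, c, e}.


A' = {a, d}

For each x ∈ X, list the open sets U ∈ τ with x ∈ U, then check whether U ∩ (A ∖ {x}) ≠ ∅ for every such U.
  x = a: opens ∋ x are {a, b}, {a, b, c}, {a, b, d, e}, {a, b, c, d, e}; each meets A ∖ {a}, so x IS a limit point.
  x = b: open {b} ∋ x has {b} ∩ (A ∖ {b}) = ∅, so x is NOT a limit point.
  x = c: open {c} ∋ x has {c} ∩ (A ∖ {c}) = ∅, so x is NOT a limit point.
  x = d: opens ∋ x are {d, e}, {b, d, e}, {c, d, e}, {a, b, d, e}, {b, c, d, e}, {a, b, c, d, e}; each meets A ∖ {d}, so x IS a limit point.
  x = e: open {d, e} ∋ x has {d, e} ∩ (A ∖ {e}) = ∅, so x is NOT a limit point.
Collecting: A' = {a, d}.


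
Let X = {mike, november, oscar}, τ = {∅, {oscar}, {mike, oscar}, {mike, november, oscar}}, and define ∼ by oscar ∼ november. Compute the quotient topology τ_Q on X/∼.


X/∼ = {[mike], [november=oscar]}; |τ_Q| = 2.

Equivalence classes: [mike], [november=oscar].
Quotient map π: X → X/∼ sends mike ↦ [mike], november ↦ [november=oscar], oscar ↦ [november=oscar].
For each subset V ⊆ X/∼, compute π^{-1}(V) ⊆ X and check whether π^{-1}(V) ∈ τ. V is open in τ_Q iff π^{-1}(V) ∈ τ.
  V = {}: π^{-1}(V) = ∅ ∈ τ ✓.
  V = {[mike]}: π^{-1}(V) = {mike} ∉ τ ✗.
  V = {[november=oscar]}: π^{-1}(V) = {november, oscar} ∉ τ ✗.
  V = {[mike], [november=oscar]}: π^{-1}(V) = {mike, november, oscar} ∈ τ ✓.
Open sets in the quotient: τ_Q = {{}, {[mike], [november=oscar]}} (2 elements).


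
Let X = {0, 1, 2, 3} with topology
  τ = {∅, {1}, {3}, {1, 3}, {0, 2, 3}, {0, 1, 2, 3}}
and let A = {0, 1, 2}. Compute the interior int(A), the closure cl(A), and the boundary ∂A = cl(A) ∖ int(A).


int(A) = {1}, cl(A) = {0, 1, 2}, ∂A = {0, 2}.

Closed sets in (X, τ) are complements of opens:
  closed(X, τ) = {∅, {1}, {0, 2}, {0, 1, 2}, {0, 2, 3}, {0, 1, 2, 3}}.
int(A) = ⋃ {U ∈ τ : U ⊆ A}. Opens contained in A: ∅, {1}.
Taking the union of these: int(A) = {1}.
cl(A) = ⋂ {C closed : A ⊆ C}. Closed sets containing A: {0, 1, 2}, {0, 1, 2, 3}.
Intersecting these: cl(A) = {0, 1, 2}.
∂A = cl(A) ∖ int(A) = {0, 1, 2} ∖ {1} = {0, 2}.


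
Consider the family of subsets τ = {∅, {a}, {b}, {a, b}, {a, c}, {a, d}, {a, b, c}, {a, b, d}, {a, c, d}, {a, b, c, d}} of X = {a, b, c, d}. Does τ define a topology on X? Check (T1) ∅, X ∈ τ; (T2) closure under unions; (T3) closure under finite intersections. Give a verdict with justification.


τ IS a topology on X.

Axiom (T1): ∅ ∈ τ? Yes; X ∈ τ? Yes.
Axiom (T2/T3): check pairwise unions and intersections of members of τ.
All pairwise intersections and unions checked — each lies in τ. Therefore τ satisfies (T1), (T2), (T3): it IS a topology on X.


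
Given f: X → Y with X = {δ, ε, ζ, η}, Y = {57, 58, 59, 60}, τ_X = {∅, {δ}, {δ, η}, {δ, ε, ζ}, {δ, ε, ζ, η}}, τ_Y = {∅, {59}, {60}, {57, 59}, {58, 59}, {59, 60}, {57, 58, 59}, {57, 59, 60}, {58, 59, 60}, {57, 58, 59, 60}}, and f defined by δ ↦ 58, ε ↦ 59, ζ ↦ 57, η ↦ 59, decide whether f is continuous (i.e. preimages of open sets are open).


f is NOT continuous.

Compute f^{-1}(U) for each U ∈ τ_Y:
  U = ∅: f^{-1}(U) = ∅ ∈ τ_X ✓.
  U = {59}: f^{-1}(U) = {ε, η} ∉ τ_X ✗.
  U = {60}: f^{-1}(U) = ∅ ∈ τ_X ✓.
  U = {57, 59}: f^{-1}(U) = {ε, ζ, η} ∉ τ_X ✗.
  U = {58, 59}: f^{-1}(U) = {δ, ε, η} ∉ τ_X ✗.
  U = {59, 60}: f^{-1}(U) = {ε, η} ∉ τ_X ✗.
  U = {57, 58, 59}: f^{-1}(U) = {δ, ε, ζ, η} ∈ τ_X ✓.
  U = {57, 59, 60}: f^{-1}(U) = {ε, ζ, η} ∉ τ_X ✗.
  U = {58, 59, 60}: f^{-1}(U) = {δ, ε, η} ∉ τ_X ✗.
  U = {57, 58, 59, 60}: f^{-1}(U) = {δ, ε, ζ, η} ∈ τ_X ✓.
Found U = {59} with f^{-1}(U) = {ε, η} not in τ_X. Therefore f is NOT continuous.


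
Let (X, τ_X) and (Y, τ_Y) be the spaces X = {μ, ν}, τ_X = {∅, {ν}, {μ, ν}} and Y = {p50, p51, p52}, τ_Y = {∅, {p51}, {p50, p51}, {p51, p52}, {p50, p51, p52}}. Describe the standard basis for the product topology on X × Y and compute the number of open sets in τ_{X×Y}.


Basis B = {∅ × ∅, {ν} × {p51}, {μ, ν} × {p51}, {ν} × {p50, p51}, {ν} × {p51, p52}, {ν} × {p50, p51, p52}, {μ, ν} × {p50, p51}, {μ, ν} × {p51, p52}, {μ, ν} × {p50, p51, p52}}; |τ_{X×Y}| = 14.

Enumerate products U × V with U ∈ τ_X, V ∈ τ_Y (deduplicated):
  ∅ × ∅ = {} (∅)
  {ν} × {p51} = {(ν,p51)}
  {μ, ν} × {p51} = {(μ,p51), (ν,p51)}
  {ν} × {p50, p51} = {(ν,p50), (ν,p51)}
  {ν} × {p51, p52} = {(ν,p51), (ν,p52)}
  {ν} × {p50, p51, p52} = {(ν,p50), (ν,p51), (ν,p52)}
  {μ, ν} × {p50, p51} = {(μ,p50), (μ,p51), (ν,p50), (ν,p51)}
  {μ, ν} × {p51, p52} = {(μ,p51), (μ,p52), (ν,p51), (ν,p52)}
  {μ, ν} × {p50, p51, p52} = {(μ,p50), (μ,p51), (μ,p52), (ν,p50), (ν,p51), (ν,p52)}
These 9 distinct sets form the basis B.
Close under arbitrary unions to get τ_{X×Y}; counting gives |τ_{X×Y}| = 14.


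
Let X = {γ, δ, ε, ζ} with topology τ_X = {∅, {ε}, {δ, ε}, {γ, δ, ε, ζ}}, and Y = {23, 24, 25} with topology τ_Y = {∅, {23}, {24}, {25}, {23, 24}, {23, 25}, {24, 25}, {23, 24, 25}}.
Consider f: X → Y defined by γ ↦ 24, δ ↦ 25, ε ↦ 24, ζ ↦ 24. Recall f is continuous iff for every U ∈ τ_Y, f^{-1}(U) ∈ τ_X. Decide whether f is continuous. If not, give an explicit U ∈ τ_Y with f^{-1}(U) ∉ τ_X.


f is NOT continuous.

Compute f^{-1}(U) for each U ∈ τ_Y:
  U = ∅: f^{-1}(U) = ∅ ∈ τ_X ✓.
  U = {23}: f^{-1}(U) = ∅ ∈ τ_X ✓.
  U = {24}: f^{-1}(U) = {γ, ε, ζ} ∉ τ_X ✗.
  U = {25}: f^{-1}(U) = {δ} ∉ τ_X ✗.
  U = {23, 24}: f^{-1}(U) = {γ, ε, ζ} ∉ τ_X ✗.
  U = {23, 25}: f^{-1}(U) = {δ} ∉ τ_X ✗.
  U = {24, 25}: f^{-1}(U) = {γ, δ, ε, ζ} ∈ τ_X ✓.
  U = {23, 24, 25}: f^{-1}(U) = {γ, δ, ε, ζ} ∈ τ_X ✓.
Found U = {24} with f^{-1}(U) = {γ, ε, ζ} not in τ_X. Therefore f is NOT continuous.


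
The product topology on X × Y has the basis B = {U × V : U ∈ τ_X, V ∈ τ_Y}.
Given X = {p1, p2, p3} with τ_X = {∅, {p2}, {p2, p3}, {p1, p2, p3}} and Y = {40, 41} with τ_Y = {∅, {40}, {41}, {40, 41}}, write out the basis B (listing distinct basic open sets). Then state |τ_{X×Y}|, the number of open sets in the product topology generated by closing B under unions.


Basis B = {∅ × ∅, {p2} × {40}, {p2} × {41}, {p2} × {40, 41}, {p2, p3} × {40}, {p2, p3} × {41}, {p1, p2, p3} × {40}, {p1, p2, p3} × {41}, {p2, p3} × {40, 41}, {p1, p2, p3} × {40, 41}}; |τ_{X×Y}| = 16.

Enumerate products U × V with U ∈ τ_X, V ∈ τ_Y (deduplicated):
  ∅ × ∅ = {} (∅)
  {p2} × {40} = {(p2,40)}
  {p2} × {41} = {(p2,41)}
  {p2} × {40, 41} = {(p2,40), (p2,41)}
  {p2, p3} × {40} = {(p2,40), (p3,40)}
  {p2, p3} × {41} = {(p2,41), (p3,41)}
  {p1, p2, p3} × {40} = {(p1,40), (p2,40), (p3,40)}
  {p1, p2, p3} × {41} = {(p1,41), (p2,41), (p3,41)}
  {p2, p3} × {40, 41} = {(p2,40), (p2,41), (p3,40), (p3,41)}
  {p1, p2, p3} × {40, 41} = {(p1,40), (p1,41), (p2,40), (p2,41), (p3,40), (p3,41)}
These 10 distinct sets form the basis B.
Close under arbitrary unions to get τ_{X×Y}; counting gives |τ_{X×Y}| = 16.


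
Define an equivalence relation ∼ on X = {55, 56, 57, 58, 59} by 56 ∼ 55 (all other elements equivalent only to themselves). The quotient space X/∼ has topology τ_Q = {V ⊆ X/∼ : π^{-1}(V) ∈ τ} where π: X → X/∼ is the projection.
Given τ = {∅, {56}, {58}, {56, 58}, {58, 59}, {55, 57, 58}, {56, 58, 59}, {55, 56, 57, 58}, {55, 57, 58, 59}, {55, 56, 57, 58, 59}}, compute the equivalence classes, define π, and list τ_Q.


X/∼ = {[55=56], [57], [58], [59]}; |τ_Q| = 5.

Equivalence classes: [55=56], [57], [58], [59].
Quotient map π: X → X/∼ sends 55 ↦ [55=56], 56 ↦ [55=56], 57 ↦ [57], 58 ↦ [58], 59 ↦ [59].
For each subset V ⊆ X/∼, compute π^{-1}(V) ⊆ X and check whether π^{-1}(V) ∈ τ. V is open in τ_Q iff π^{-1}(V) ∈ τ.
  V = {}: π^{-1}(V) = ∅ ∈ τ ✓.
  V = {[55=56]}: π^{-1}(V) = {55, 56} ∉ τ ✗.
  V = {[57]}: π^{-1}(V) = {57} ∉ τ ✗.
  V = {[55=56], [57]}: π^{-1}(V) = {55, 56, 57} ∉ τ ✗.
  V = {[58]}: π^{-1}(V) = {58} ∈ τ ✓.
  V = {[55=56], [58]}: π^{-1}(V) = {55, 56, 58} ∉ τ ✗.
  V = {[57], [58]}: π^{-1}(V) = {57, 58} ∉ τ ✗.
  V = {[55=56], [57], [58]}: π^{-1}(V) = {55, 56, 57, 58} ∈ τ ✓.
  V = {[59]}: π^{-1}(V) = {59} ∉ τ ✗.
  V = {[55=56], [59]}: π^{-1}(V) = {55, 56, 59} ∉ τ ✗.
  V = {[57], [59]}: π^{-1}(V) = {57, 59} ∉ τ ✗.
  V = {[55=56], [57], [59]}: π^{-1}(V) = {55, 56, 57, 59} ∉ τ ✗.
  V = {[58], [59]}: π^{-1}(V) = {58, 59} ∈ τ ✓.
  V = {[55=56], [58], [59]}: π^{-1}(V) = {55, 56, 58, 59} ∉ τ ✗.
  V = {[57], [58], [59]}: π^{-1}(V) = {57, 58, 59} ∉ τ ✗.
  V = {[55=56], [57], [58], [59]}: π^{-1}(V) = {55, 56, 57, 58, 59} ∈ τ ✓.
Open sets in the quotient: τ_Q = {{}, {[58]}, {[55=56], [57], [58]}, {[58], [59]}, {[55=56], [57], [58], [59]}} (5 elements).


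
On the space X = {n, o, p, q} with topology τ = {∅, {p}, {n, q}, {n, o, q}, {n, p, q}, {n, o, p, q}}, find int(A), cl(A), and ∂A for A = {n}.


int(A) = ∅, cl(A) = {n, o, q}, ∂A = {n, o, q}.

Closed sets in (X, τ) are complements of opens:
  closed(X, τ) = {∅, {o}, {p}, {o, p}, {n, o, q}, {n, o, p, q}}.
int(A) = ⋃ {U ∈ τ : U ⊆ A}. Opens contained in A: ∅.
Taking the union of these: int(A) = ∅.
cl(A) = ⋂ {C closed : A ⊆ C}. Closed sets containing A: {n, o, q}, {n, o, p, q}.
Intersecting these: cl(A) = {n, o, q}.
∂A = cl(A) ∖ int(A) = {n, o, q} ∖ ∅ = {n, o, q}.


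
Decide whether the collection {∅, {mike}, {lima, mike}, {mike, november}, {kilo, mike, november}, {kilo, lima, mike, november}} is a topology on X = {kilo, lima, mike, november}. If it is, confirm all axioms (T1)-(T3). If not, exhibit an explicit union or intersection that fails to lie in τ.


τ is NOT a topology on X.

Axiom (T1): ∅ ∈ τ? Yes; X ∈ τ? Yes.
Axiom (T2/T3): check pairwise unions and intersections of members of τ.
Counterexample for (T2): {lima, mike} ∪ {mike, november} = {lima, mike, november} ∉ τ. Therefore τ is NOT a topology.


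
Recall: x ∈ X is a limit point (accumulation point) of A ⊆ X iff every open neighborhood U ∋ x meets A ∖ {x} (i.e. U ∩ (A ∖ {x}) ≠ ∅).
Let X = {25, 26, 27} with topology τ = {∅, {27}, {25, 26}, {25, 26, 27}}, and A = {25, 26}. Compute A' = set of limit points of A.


A' = {25, 26}

For each x ∈ X, list the open sets U ∈ τ with x ∈ U, then check whether U ∩ (A ∖ {x}) ≠ ∅ for every such U.
  x = 25: opens ∋ x are {25, 26}, {25, 26, 27}; each meets A ∖ {25}, so x IS a limit point.
  x = 26: opens ∋ x are {25, 26}, {25, 26, 27}; each meets A ∖ {26}, so x IS a limit point.
  x = 27: open {27} ∋ x has {27} ∩ (A ∖ {27}) = ∅, so x is NOT a limit point.
Collecting: A' = {25, 26}.


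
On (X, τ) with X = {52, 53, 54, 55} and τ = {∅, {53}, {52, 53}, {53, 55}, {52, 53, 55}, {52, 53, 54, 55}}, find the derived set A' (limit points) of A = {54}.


A' = ∅

For each x ∈ X, list the open sets U ∈ τ with x ∈ U, then check whether U ∩ (A ∖ {x}) ≠ ∅ for every such U.
  x = 52: open {52, 53} ∋ x has {52, 53} ∩ (A ∖ {52}) = ∅, so x is NOT a limit point.
  x = 53: open {53} ∋ x has {53} ∩ (A ∖ {53}) = ∅, so x is NOT a limit point.
  x = 54: open {52, 53, 54, 55} ∋ x has {52, 53, 54, 55} ∩ (A ∖ {54}) = ∅, so x is NOT a limit point.
  x = 55: open {53, 55} ∋ x has {53, 55} ∩ (A ∖ {55}) = ∅, so x is NOT a limit point.
Collecting: A' = ∅.


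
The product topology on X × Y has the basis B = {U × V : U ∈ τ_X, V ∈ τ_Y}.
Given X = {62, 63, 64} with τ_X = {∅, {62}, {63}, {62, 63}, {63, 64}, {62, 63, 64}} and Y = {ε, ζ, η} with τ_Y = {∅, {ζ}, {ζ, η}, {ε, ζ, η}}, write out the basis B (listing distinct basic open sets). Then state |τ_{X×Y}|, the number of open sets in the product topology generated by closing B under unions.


Basis B = {∅ × ∅, {62} × {ζ}, {63} × {ζ}, {62} × {ζ, η}, {62, 63} × {ζ}, {63} × {ζ, η}, {63, 64} × {ζ}, {62} × {ε, ζ, η}, {62, 63, 64} × {ζ}, {63} × {ε, ζ, η}, {62, 63} × {ζ, η}, {63, 64} × {ζ, η}, {62, 63} × {ε, ζ, η}, {62, 63, 64} × {ζ, η}, {63, 64} × {ε, ζ, η}, {62, 63, 64} × {ε, ζ, η}}; |τ_{X×Y}| = 40.

Enumerate products U × V with U ∈ τ_X, V ∈ τ_Y (deduplicated):
  ∅ × ∅ = {} (∅)
  {62} × {ζ} = {(62,ζ)}
  {63} × {ζ} = {(63,ζ)}
  {62} × {ζ, η} = {(62,ζ), (62,η)}
  {62, 63} × {ζ} = {(62,ζ), (63,ζ)}
  {63} × {ζ, η} = {(63,ζ), (63,η)}
  {63, 64} × {ζ} = {(63,ζ), (64,ζ)}
  {62} × {ε, ζ, η} = {(62,ε), (62,ζ), (62,η)}
  {62, 63, 64} × {ζ} = {(62,ζ), (63,ζ), (64,ζ)}
  {63} × {ε, ζ, η} = {(63,ε), (63,ζ), (63,η)}
  {62, 63} × {ζ, η} = {(62,ζ), (62,η), (63,ζ), (63,η)}
  {63, 64} × {ζ, η} = {(63,ζ), (63,η), (64,ζ), (64,η)}
  {62, 63} × {ε, ζ, η} = {(62,ε), (62,ζ), (62,η), (63,ε), (63,ζ), (63,η)}
  {62, 63, 64} × {ζ, η} = {(62,ζ), (62,η), (63,ζ), (63,η), (64,ζ), (64,η)}
  {63, 64} × {ε, ζ, η} = {(63,ε), (63,ζ), (63,η), (64,ε), (64,ζ), (64,η)}
  {62, 63, 64} × {ε, ζ, η} = {(62,ε), (62,ζ), (62,η), (63,ε), (63,ζ), (63,η), (64,ε), (64,ζ), (64,η)}
These 16 distinct sets form the basis B.
Close under arbitrary unions to get τ_{X×Y}; counting gives |τ_{X×Y}| = 40.


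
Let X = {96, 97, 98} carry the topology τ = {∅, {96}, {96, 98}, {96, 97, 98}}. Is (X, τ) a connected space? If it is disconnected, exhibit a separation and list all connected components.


(X, τ) is connected.

Find clopen sets (U ∈ τ with X ∖ U ∈ τ):
  U = ∅, X ∖ U = {96, 97, 98} — both open, so U is clopen.
  U = {96, 97, 98}, X ∖ U = ∅ — both open, so U is clopen.
Only trivial clopens (∅ and X) exist, so (X, τ) is connected.
Compute connected components by grouping points that agree on all clopens:
  component: {96, 97, 98}


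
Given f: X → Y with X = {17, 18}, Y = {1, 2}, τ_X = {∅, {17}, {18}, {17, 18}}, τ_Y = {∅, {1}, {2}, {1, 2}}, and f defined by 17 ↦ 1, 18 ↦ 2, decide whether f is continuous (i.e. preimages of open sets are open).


f IS continuous.

Compute f^{-1}(U) for each U ∈ τ_Y:
  U = ∅: f^{-1}(U) = ∅ ∈ τ_X ✓.
  U = {1}: f^{-1}(U) = {17} ∈ τ_X ✓.
  U = {2}: f^{-1}(U) = {18} ∈ τ_X ✓.
  U = {1, 2}: f^{-1}(U) = {17, 18} ∈ τ_X ✓.
Every preimage lies in τ_X, so f IS continuous.


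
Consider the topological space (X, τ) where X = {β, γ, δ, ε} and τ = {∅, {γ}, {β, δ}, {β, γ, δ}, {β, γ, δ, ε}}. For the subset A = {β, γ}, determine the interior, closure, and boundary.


int(A) = {γ}, cl(A) = {β, γ, δ, ε}, ∂A = {β, δ, ε}.

Closed sets in (X, τ) are complements of opens:
  closed(X, τ) = {∅, {ε}, {γ, ε}, {β, δ, ε}, {β, γ, δ, ε}}.
int(A) = ⋃ {U ∈ τ : U ⊆ A}. Opens contained in A: ∅, {γ}.
Taking the union of these: int(A) = {γ}.
cl(A) = ⋂ {C closed : A ⊆ C}. Closed sets containing A: {β, γ, δ, ε}.
Intersecting these: cl(A) = {β, γ, δ, ε}.
∂A = cl(A) ∖ int(A) = {β, γ, δ, ε} ∖ {γ} = {β, δ, ε}.
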